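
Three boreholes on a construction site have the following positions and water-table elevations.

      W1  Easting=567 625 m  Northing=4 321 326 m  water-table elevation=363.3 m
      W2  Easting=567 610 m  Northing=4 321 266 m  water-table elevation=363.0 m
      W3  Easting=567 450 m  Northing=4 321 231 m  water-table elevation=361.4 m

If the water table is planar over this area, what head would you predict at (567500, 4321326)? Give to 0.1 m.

362.1 m

With h = a·x + b·y + c and W1 as origin, the differences give:
  (-15)·a + (-60)·b = -0.3
  (-175)·a + (-95)·b = -1.9
Eliminate b (×(-95) and ×(-60), subtract): -9075·a = -85.50 → a = ∂h/∂x = +0.009421
Back-substitute: b = ∂h/∂y = +0.002645.
h(567500, 4321326) = 363.3 + (+0.009421)·(-125) + (+0.002645)·(0) = 363.3 -1.178 +0.000 = 362.122 m.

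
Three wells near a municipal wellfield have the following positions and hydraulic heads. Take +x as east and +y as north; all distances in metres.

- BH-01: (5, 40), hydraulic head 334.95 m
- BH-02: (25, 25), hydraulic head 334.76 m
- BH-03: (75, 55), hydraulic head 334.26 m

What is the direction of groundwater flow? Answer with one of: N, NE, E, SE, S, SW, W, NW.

E

Three-point gradient (reference BH-01): Δ to BH-02 = (20, -15, -0.19), Δ to BH-03 = (70, 15, -0.69).
∂h/∂x = -0.009778, ∂h/∂y = -0.0003704 (det = 1350).
Flow = −∇h = (+0.009778 east, +0.0003704 north), which points east.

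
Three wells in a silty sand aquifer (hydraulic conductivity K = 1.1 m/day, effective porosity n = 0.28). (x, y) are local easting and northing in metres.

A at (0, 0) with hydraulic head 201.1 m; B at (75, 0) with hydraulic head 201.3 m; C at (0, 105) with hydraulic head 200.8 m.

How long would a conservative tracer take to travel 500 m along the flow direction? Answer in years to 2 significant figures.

∂h/∂x = (201.3 − 201.1) / (75 − 0) = +0.002667
∂h/∂y = (200.8 − 201.1) / (105 − 0) = -0.002857
|∇h| = √(0.002667² + -0.002857²) = 0.003908
Seepage velocity v = K·i/n = 1.1 × 0.003908 / 0.28 = 0.01535 m/day.
t = 500 / 0.01535 = 3.257e+04 days = 89.2 years.

89 years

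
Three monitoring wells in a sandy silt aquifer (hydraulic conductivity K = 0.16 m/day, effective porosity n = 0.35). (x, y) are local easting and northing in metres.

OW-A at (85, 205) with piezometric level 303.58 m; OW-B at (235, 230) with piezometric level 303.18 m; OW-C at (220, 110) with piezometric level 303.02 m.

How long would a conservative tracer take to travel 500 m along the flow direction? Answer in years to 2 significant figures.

Taking OW-A as reference: OW-B−OW-A = (150, 25, -0.40); OW-C−OW-A = (135, -95, -0.56).
Solve a·Δx + b·Δy = Δh: det = 150·(-95) − 135·25 = -17625.
∂h/∂x = [(-0.40)·(-95) − (-0.56)·25] / -17625 = -0.002950
∂h/∂y = [150·(-0.56) − 135·(-0.40)] / -17625 = +0.001702
|∇h| = √(-0.002950² + 0.001702²) = 0.003406
Seepage velocity v = K·i/n = 0.16 × 0.003406 / 0.35 = 0.001557 m/day.
t = 500 / 0.001557 = 3.211e+05 days = 879 years.

880 years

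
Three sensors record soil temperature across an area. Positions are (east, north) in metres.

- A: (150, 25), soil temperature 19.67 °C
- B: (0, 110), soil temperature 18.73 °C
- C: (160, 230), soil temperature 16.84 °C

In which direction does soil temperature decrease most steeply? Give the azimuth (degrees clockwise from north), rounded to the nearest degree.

006°

Differences from A: to B (Δx, Δy, Δh) = (-150, 85, -0.94); to C = (10, 205, -2.83).
Determinant of the coordinate differences = (-150)·205 − 10·85 = -31600.
∂T/∂x = [(-0.94)·205 − (-2.83)·85] / -31600 = -0.001514
∂T/∂y = [(-150)·(-2.83) − 10·(-0.94)] / -31600 = -0.01373
Steepest decrease is along −∇f: components (+0.001514 E, +0.01373 N).
Azimuth = atan2(+0.001514, +0.01373) = 6.3° ≈ 006°.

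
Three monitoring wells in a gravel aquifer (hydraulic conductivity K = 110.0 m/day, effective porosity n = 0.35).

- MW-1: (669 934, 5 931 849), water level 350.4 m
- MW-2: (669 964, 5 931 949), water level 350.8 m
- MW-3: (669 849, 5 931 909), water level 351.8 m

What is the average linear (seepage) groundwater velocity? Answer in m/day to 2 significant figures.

4.2 m/day

Taking MW-1 as reference: MW-2−MW-1 = (30, 100, +0.4); MW-3−MW-1 = (-85, 60, +1.4).
Determinant of the coordinate differences = 30·60 − (-85)·100 = 10300.
∂h/∂x = [(+0.4)·60 − (+1.4)·100] / 10300 = -0.01126
∂h/∂y = [30·(+1.4) − (-85)·(+0.4)] / 10300 = +0.007379
|∇h| = √(-0.01126² + 0.007379²) = 0.01346
Seepage velocity v = K·i/n = 110.0 × 0.01346 / 0.35 = 4.23 m/day.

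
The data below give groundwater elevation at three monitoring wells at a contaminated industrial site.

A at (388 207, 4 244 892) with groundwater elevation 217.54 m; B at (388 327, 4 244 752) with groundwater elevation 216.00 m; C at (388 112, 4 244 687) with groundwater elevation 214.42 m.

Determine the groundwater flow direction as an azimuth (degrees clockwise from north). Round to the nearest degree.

Taking A as reference: B−A = (120, -140, -1.54); C−A = (-95, -205, -3.12).
Solve a·Δx + b·Δy = Δh: det = 120·(-205) − (-95)·(-140) = -37900.
∂h/∂x = [(-1.54)·(-205) − (-3.12)·(-140)] / -37900 = +0.003195
∂h/∂y = [120·(-3.12) − (-95)·(-1.54)] / -37900 = +0.01374
Flow direction (−∇h) has components (-0.003195 E, -0.01374 N).
Azimuth = atan2(E, N) = atan2(-0.003195, -0.01374) = 193.1° ≈ 193°.

193°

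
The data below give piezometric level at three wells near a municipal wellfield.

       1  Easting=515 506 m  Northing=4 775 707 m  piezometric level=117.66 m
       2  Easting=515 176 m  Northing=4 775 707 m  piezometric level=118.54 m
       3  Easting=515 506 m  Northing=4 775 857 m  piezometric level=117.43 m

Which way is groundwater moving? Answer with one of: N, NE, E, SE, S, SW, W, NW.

∂h/∂x = (118.54 − 117.66) / (515176 − 515506) = -0.002667
∂h/∂y = (117.43 − 117.66) / (4775857 − 4775707) = -0.001533
Flow = −∇h = (+0.002667 east, +0.001533 north), which points northeast.

NE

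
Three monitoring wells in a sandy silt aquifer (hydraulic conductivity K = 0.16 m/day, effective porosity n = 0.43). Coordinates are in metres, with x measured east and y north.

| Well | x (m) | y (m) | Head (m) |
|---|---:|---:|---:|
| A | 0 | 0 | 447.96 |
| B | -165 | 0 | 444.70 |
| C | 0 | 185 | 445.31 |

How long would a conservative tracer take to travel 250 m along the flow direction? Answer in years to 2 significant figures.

75 years

∂h/∂x = (444.70 − 447.96) / (-165 − 0) = +0.01976
∂h/∂y = (445.31 − 447.96) / (185 − 0) = -0.01432
|∇h| = √(0.01976² + -0.01432²) = 0.0244
Seepage velocity v = K·i/n = 0.16 × 0.0244 / 0.43 = 0.009079 m/day.
t = 250 / 0.009079 = 2.754e+04 days = 75.4 years.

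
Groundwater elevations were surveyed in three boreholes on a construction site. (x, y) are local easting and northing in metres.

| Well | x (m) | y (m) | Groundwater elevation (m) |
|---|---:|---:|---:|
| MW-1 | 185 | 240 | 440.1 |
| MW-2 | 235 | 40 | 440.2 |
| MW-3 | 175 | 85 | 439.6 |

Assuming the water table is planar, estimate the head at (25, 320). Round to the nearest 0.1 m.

Differences from MW-1: to MW-2 (Δx, Δy, Δh) = (50, -200, +0.1); to MW-3 = (-10, -155, -0.5).
Solve a·Δx + b·Δy = Δh: det = 50·(-155) − (-10)·(-200) = -9750.
∂h/∂x = [(+0.1)·(-155) − (-0.5)·(-200)] / -9750 = +0.01185
∂h/∂y = [50·(-0.5) − (-10)·(+0.1)] / -9750 = +0.002462
h(25, 320) = 440.1 + (+0.01185)·(-160) + (+0.002462)·(80) = 440.1 -1.895 +0.197 = 438.402 m.

438.4 m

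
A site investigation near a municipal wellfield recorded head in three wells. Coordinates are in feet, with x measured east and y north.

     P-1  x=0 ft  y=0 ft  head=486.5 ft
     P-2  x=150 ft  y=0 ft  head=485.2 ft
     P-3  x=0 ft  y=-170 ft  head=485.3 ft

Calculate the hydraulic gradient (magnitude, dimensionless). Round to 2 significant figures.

∂h/∂x = (485.2 − 486.5) / (150 − 0) = -0.008667
∂h/∂y = (485.3 − 486.5) / (-170 − 0) = +0.007059
|∇h| = √(-0.008667² + 0.007059²) = 0.01118

0.011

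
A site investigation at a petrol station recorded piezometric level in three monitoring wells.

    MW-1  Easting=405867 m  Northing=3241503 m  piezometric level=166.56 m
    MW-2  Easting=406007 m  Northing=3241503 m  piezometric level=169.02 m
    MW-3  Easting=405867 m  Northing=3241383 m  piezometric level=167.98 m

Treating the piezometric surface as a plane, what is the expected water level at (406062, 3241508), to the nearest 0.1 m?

∂h/∂x = (169.02 − 166.56) / (406007 − 405867) = +0.01757
∂h/∂y = (167.98 − 166.56) / (3241383 − 3241503) = -0.01183
h(406062, 3241508) = 166.56 + (+0.01757)·(195) + (-0.01183)·(5) = 166.56 +3.426 -0.059 = 169.927 m.

169.9 m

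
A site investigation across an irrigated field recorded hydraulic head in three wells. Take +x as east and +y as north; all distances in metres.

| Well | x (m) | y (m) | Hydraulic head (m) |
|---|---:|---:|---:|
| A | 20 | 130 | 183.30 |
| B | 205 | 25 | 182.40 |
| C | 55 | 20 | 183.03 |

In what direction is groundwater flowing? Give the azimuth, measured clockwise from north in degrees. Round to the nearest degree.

105°

Three-point gradient (reference A): Δ to B = (185, -105, -0.90), Δ to C = (35, -110, -0.27).
∂h/∂x = -0.004237, ∂h/∂y = +0.001106 (det = -16675).
Flow direction (−∇h) has components (+0.004237 E, -0.001106 N).
Azimuth = atan2(E, N) = atan2(+0.004237, -0.001106) = 104.6° ≈ 105°.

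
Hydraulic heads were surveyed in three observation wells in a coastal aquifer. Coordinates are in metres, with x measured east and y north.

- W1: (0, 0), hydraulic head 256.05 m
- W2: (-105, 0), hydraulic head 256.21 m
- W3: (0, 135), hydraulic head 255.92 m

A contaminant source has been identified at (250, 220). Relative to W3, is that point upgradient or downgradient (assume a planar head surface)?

∂h/∂x = (256.21 − 256.05) / (-105 − 0) = -0.001524
∂h/∂y = (255.92 − 256.05) / (135 − 0) = -0.0009630
Head at (250, 220) = 256.05 + (-0.001524)·(250) + (-0.0009630)·(220) = 255.46 m.
That is lower than the 255.92 m at W3, so the point is downgradient.

downgradient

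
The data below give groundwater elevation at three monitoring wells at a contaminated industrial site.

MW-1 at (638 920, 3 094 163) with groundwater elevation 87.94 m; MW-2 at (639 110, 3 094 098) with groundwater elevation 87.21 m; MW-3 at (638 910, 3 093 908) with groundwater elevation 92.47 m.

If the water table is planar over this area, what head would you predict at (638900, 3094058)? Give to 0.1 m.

With h = a·x + b·y + c and MW-1 as origin, the differences give:
  190·a + (-65)·b = -0.73
  (-10)·a + (-255)·b = +4.53
Eliminate b (×(-255) and ×(-65), subtract): -49100·a = 480.600 → a = ∂h/∂x = -0.009788
Back-substitute: b = ∂h/∂y = -0.01738.
h(638900, 3094058) = 87.94 + (-0.009788)·(-20) + (-0.01738)·(-105) = 87.94 +0.196 +1.825 = 89.961 m.

90.0 m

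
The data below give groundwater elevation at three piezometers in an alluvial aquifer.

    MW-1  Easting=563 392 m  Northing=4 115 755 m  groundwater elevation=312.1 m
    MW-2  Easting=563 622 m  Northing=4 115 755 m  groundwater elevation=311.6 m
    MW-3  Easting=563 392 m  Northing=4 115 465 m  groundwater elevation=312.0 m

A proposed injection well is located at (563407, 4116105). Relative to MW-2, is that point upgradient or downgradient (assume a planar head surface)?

upgradient

∂h/∂x = (311.6 − 312.1) / (563622 − 563392) = -0.002174
∂h/∂y = (312.0 − 312.1) / (4115465 − 4115755) = +0.0003448
Head at (563407, 4116105) = 312.1 + (-0.002174)·(15) + (+0.0003448)·(350) = 312.19 m.
That is higher than the 311.6 m at MW-2, so the point is upgradient.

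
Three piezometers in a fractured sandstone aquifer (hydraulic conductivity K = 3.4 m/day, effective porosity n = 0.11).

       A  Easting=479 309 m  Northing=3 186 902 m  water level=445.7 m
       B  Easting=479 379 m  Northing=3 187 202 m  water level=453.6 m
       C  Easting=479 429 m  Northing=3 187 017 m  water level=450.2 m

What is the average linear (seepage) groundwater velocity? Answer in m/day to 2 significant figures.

Taking A as reference: B−A = (70, 300, +7.9); C−A = (120, 115, +4.5).
Solve a·Δx + b·Δy = Δh: det = 70·115 − 120·300 = -27950.
∂h/∂x = [(+7.9)·115 − (+4.5)·300] / -27950 = +0.01580
∂h/∂y = [70·(+4.5) − 120·(+7.9)] / -27950 = +0.02265
|∇h| = √(0.01580² + 0.02265²) = 0.02762
Seepage velocity v = K·i/n = 3.4 × 0.02762 / 0.11 = 0.8537 m/day.

0.85 m/day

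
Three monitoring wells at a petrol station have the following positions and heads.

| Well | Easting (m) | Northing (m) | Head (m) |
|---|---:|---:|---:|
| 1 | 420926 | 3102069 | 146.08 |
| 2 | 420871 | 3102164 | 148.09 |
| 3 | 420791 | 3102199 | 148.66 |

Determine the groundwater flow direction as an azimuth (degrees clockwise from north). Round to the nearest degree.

Three-point gradient (reference 1): Δ to 2 = (-55, 95, +2.01), Δ to 3 = (-135, 130, +2.58).
∂h/∂x = +0.002855, ∂h/∂y = +0.02281 (det = 5675).
Flow direction (−∇h) has components (-0.002855 E, -0.02281 N).
Azimuth = atan2(E, N) = atan2(-0.002855, -0.02281) = 187.1° ≈ 187°.

187°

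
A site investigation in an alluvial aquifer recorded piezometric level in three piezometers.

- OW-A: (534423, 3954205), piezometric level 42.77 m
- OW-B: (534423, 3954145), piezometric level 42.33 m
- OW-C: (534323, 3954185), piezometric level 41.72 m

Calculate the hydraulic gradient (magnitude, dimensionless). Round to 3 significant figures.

0.0116

Differences from OW-A: to OW-B (Δx, Δy, Δh) = (0, -60, -0.44); to OW-C = (-100, -20, -1.05).
Solve a·Δx + b·Δy = Δh: det = 0·(-20) − (-100)·(-60) = -6000.
∂h/∂x = [(-0.44)·(-20) − (-1.05)·(-60)] / -6000 = +0.009033
∂h/∂y = [0·(-1.05) − (-100)·(-0.44)] / -6000 = +0.007333
|∇h| = √(0.009033² + 0.007333²) = 0.01163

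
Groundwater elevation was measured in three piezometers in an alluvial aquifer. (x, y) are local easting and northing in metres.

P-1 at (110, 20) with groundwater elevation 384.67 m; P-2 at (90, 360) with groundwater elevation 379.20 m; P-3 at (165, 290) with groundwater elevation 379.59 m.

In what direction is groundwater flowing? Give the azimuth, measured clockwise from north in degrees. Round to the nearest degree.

With h = a·x + b·y + c and P-1 as origin, the differences give:
  (-20)·a + 340·b = -5.47
  55·a + 270·b = -5.08
Eliminate b (×270 and ×340, subtract): -24100·a = 250.300 → a = ∂h/∂x = -0.01039
Back-substitute: b = ∂h/∂y = -0.01670.
Flow direction (−∇h) has components (+0.01039 E, +0.01670 N).
Azimuth = atan2(E, N) = atan2(+0.01039, +0.01670) = 31.9° ≈ 032°.

032°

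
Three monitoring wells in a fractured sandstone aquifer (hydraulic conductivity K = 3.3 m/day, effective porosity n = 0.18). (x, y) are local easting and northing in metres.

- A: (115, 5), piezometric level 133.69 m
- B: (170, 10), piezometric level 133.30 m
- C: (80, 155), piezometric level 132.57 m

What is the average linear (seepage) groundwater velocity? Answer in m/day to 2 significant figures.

With h = a·x + b·y + c and A as origin, the differences give:
  55·a + 5·b = -0.39
  (-35)·a + 150·b = -1.12
Eliminate b (×150 and ×5, subtract): 8425·a = -52.900 → a = ∂h/∂x = -0.006279
Back-substitute: b = ∂h/∂y = -0.008932.
|∇h| = √(-0.006279² + -0.008932²) = 0.01092
Seepage velocity v = K·i/n = 3.3 × 0.01092 / 0.18 = 0.2002 m/day.

0.20 m/day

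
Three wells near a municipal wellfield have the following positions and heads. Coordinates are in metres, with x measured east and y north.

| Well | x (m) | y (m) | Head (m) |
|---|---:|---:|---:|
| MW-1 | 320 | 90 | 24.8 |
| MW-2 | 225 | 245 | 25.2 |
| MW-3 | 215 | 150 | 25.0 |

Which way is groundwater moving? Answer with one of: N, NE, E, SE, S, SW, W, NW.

Taking MW-1 as reference: MW-2−MW-1 = (-95, 155, +0.4); MW-3−MW-1 = (-105, 60, +0.2).
Solve a·Δx + b·Δy = Δh: det = (-95)·60 − (-105)·155 = 10575.
∂h/∂x = [(+0.4)·60 − (+0.2)·155] / 10575 = -0.0006619
∂h/∂y = [(-95)·(+0.2) − (-105)·(+0.4)] / 10575 = +0.002175
Flow = −∇h = (+0.0006619 east, -0.002175 north), which points south.

S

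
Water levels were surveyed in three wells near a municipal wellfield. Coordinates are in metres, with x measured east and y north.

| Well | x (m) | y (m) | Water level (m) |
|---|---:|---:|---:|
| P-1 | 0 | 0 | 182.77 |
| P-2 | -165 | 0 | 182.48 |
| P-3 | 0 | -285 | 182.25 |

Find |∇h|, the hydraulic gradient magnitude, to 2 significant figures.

∂h/∂x = (182.48 − 182.77) / (-165 − 0) = +0.001758
∂h/∂y = (182.25 − 182.77) / (-285 − 0) = +0.001825
|∇h| = √(0.001758² + 0.001825²) = 0.002534

0.0025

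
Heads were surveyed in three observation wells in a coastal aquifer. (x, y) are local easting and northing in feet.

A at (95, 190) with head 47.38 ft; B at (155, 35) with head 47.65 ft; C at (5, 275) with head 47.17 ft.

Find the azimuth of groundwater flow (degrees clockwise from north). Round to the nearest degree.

321°

With h = a·x + b·y + c and A as origin, the differences give:
  60·a + (-155)·b = +0.27
  (-90)·a + 85·b = -0.21
Eliminate b (×85 and ×(-155), subtract): -8850·a = -9.600 → a = ∂h/∂x = +0.001085
Back-substitute: b = ∂h/∂y = -0.001322.
Flow direction (−∇h) has components (-0.001085 E, +0.001322 N).
Azimuth = atan2(E, N) = atan2(-0.001085, +0.001322) = 320.6° ≈ 321°.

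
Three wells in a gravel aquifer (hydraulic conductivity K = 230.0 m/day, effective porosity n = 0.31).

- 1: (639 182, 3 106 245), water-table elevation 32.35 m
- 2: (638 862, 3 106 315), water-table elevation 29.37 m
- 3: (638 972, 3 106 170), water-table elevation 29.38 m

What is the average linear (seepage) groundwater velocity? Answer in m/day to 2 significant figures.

10 m/day

With h = a·x + b·y + c and 1 as origin, the differences give:
  (-320)·a + 70·b = -2.98
  (-210)·a + (-75)·b = -2.97
Eliminate b (×(-75) and ×70, subtract): 38700·a = 431.400 → a = ∂h/∂x = +0.01115
Back-substitute: b = ∂h/∂y = +0.008388.
|∇h| = √(0.01115² + 0.008388²) = 0.01395
Seepage velocity v = K·i/n = 230.0 × 0.01395 / 0.31 = 10.35 m/day.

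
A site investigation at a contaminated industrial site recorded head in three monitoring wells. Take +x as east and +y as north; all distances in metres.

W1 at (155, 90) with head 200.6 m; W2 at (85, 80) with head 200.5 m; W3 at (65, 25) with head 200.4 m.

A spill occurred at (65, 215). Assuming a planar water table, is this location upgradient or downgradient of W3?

Differences from W1: to W2 (Δx, Δy, Δh) = (-70, -10, -0.1); to W3 = (-90, -65, -0.2).
Determinant of the coordinate differences = (-70)·(-65) − (-90)·(-10) = 3650.
∂h/∂x = [(-0.1)·(-65) − (-0.2)·(-10)] / 3650 = +0.001233
∂h/∂y = [(-70)·(-0.2) − (-90)·(-0.1)] / 3650 = +0.001370
Head at (65, 215) = 200.6 + (+0.001233)·(-90) + (+0.001370)·(125) = 200.66 m.
That is higher than the 200.4 m at W3, so the point is upgradient.

upgradient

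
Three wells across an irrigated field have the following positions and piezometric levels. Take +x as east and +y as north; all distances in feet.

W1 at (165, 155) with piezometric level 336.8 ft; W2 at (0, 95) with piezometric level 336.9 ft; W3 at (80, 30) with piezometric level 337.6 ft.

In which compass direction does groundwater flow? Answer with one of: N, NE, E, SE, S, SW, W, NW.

N

Taking W1 as reference: W2−W1 = (-165, -60, +0.1); W3−W1 = (-85, -125, +0.8).
Solve a·Δx + b·Δy = Δh: det = (-165)·(-125) − (-85)·(-60) = 15525.
∂h/∂x = [(+0.1)·(-125) − (+0.8)·(-60)] / 15525 = +0.002287
∂h/∂y = [(-165)·(+0.8) − (-85)·(+0.1)] / 15525 = -0.007955
Flow = −∇h = (-0.002287 east, +0.007955 north), which points north.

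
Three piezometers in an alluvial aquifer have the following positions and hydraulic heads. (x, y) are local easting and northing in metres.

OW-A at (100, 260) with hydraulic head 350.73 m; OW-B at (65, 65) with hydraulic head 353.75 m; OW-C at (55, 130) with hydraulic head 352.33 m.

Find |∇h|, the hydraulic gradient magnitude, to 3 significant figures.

With h = a·x + b·y + c and OW-A as origin, the differences give:
  (-35)·a + (-195)·b = +3.02
  (-45)·a + (-130)·b = +1.60
Eliminate b (×(-130) and ×(-195), subtract): -4225·a = -80.600 → a = ∂h/∂x = +0.01908
Back-substitute: b = ∂h/∂y = -0.01891.
|∇h| = √(0.01908² + -0.01891²) = 0.02686

0.0269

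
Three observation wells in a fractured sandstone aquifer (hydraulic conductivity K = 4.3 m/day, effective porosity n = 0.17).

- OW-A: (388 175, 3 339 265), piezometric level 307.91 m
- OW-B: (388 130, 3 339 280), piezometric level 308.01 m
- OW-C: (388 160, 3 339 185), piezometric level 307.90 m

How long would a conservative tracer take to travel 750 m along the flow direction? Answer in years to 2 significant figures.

38 years

Taking OW-A as reference: OW-B−OW-A = (-45, 15, +0.10); OW-C−OW-A = (-15, -80, -0.01).
Determinant of the coordinate differences = (-45)·(-80) − (-15)·15 = 3825.
∂h/∂x = [(+0.10)·(-80) − (-0.01)·15] / 3825 = -0.002052
∂h/∂y = [(-45)·(-0.01) − (-15)·(+0.10)] / 3825 = +0.0005098
|∇h| = √(-0.002052² + 0.0005098²) = 0.002114
Seepage velocity v = K·i/n = 4.3 × 0.002114 / 0.17 = 0.05347 m/day.
t = 750 / 0.05347 = 1.403e+04 days = 38.4 years.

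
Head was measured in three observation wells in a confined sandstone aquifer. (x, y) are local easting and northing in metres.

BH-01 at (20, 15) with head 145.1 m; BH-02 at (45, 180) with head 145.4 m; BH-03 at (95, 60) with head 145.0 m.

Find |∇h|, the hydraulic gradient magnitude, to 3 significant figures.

0.00347

Taking BH-01 as reference: BH-02−BH-01 = (25, 165, +0.3); BH-03−BH-01 = (75, 45, -0.1).
Solve a·Δx + b·Δy = Δh: det = 25·45 − 75·165 = -11250.
∂h/∂x = [(+0.3)·45 − (-0.1)·165] / -11250 = -0.002667
∂h/∂y = [25·(-0.1) − 75·(+0.3)] / -11250 = +0.002222
|∇h| = √(-0.002667² + 0.002222²) = 0.003471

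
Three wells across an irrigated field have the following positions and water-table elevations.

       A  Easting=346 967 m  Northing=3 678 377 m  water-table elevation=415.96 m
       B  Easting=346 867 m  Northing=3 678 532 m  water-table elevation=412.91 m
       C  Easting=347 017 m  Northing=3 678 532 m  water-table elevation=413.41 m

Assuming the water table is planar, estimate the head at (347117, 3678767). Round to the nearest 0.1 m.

409.6 m

With h = a·x + b·y + c and A as origin, the differences give:
  (-100)·a + 155·b = -3.05
  50·a + 155·b = -2.55
Eliminate b (×155 and ×155, subtract): -23250·a = -77.500 → a = ∂h/∂x = +0.003333
Back-substitute: b = ∂h/∂y = -0.01753.
h(347117, 3678767) = 415.96 + (+0.003333)·(150) + (-0.01753)·(390) = 415.96 +0.500 -6.835 = 409.625 m.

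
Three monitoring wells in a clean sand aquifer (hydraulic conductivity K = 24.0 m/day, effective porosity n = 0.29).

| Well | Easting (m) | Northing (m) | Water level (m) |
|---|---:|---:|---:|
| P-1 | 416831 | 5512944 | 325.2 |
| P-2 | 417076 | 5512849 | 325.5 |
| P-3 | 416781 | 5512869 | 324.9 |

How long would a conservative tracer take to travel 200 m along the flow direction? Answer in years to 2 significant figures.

Differences from P-1: to P-2 (Δx, Δy, Δh) = (245, -95, +0.3); to P-3 = (-50, -75, -0.3).
Determinant of the coordinate differences = 245·(-75) − (-50)·(-95) = -23125.
∂h/∂x = [(+0.3)·(-75) − (-0.3)·(-95)] / -23125 = +0.002205
∂h/∂y = [245·(-0.3) − (-50)·(+0.3)] / -23125 = +0.002530
|∇h| = √(0.002205² + 0.002530²) = 0.003356
Seepage velocity v = K·i/n = 24.0 × 0.003356 / 0.29 = 0.2777 m/day.
t = 200 / 0.2777 = 720.2 days = 1.97 years.

2.0 years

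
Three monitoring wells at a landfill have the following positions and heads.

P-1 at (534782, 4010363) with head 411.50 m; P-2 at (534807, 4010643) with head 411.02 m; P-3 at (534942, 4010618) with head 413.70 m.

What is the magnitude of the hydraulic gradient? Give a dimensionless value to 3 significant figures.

Differences from P-1: to P-2 (Δx, Δy, Δh) = (25, 280, -0.48); to P-3 = (160, 255, +2.20).
Determinant of the coordinate differences = 25·255 − 160·280 = -38425.
∂h/∂x = [(-0.48)·255 − (+2.20)·280] / -38425 = +0.01922
∂h/∂y = [25·(+2.20) − 160·(-0.48)] / -38425 = -0.003430
|∇h| = √(0.01922² + -0.003430²) = 0.01952

0.0195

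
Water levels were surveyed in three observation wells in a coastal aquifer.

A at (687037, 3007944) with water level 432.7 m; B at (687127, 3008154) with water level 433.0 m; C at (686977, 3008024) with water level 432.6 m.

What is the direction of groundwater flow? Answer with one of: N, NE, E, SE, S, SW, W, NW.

W

Differences from A: to B (Δx, Δy, Δh) = (90, 210, +0.3); to C = (-60, 80, -0.1).
Solve a·Δx + b·Δy = Δh: det = 90·80 − (-60)·210 = 19800.
∂h/∂x = [(+0.3)·80 − (-0.1)·210] / 19800 = +0.002273
∂h/∂y = [90·(-0.1) − (-60)·(+0.3)] / 19800 = +0.0004545
Flow = −∇h = (-0.002273 east, -0.0004545 north), which points west.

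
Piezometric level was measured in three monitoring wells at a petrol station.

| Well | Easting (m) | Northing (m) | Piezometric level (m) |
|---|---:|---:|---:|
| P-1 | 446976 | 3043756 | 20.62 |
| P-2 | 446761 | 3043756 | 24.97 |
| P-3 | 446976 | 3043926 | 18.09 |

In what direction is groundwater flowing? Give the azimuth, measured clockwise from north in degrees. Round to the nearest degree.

054°

∂h/∂x = (24.97 − 20.62) / (446761 − 446976) = -0.02023
∂h/∂y = (18.09 − 20.62) / (3043926 − 3043756) = -0.01488
Flow direction (−∇h) has components (+0.02023 E, +0.01488 N).
Azimuth = atan2(E, N) = atan2(+0.02023, +0.01488) = 53.7° ≈ 054°.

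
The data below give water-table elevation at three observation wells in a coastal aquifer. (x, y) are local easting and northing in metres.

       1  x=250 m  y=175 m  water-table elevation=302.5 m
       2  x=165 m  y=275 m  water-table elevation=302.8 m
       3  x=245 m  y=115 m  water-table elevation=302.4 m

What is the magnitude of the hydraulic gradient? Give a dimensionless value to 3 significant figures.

With h = a·x + b·y + c and 1 as origin, the differences give:
  (-85)·a + 100·b = +0.3
  (-5)·a + (-60)·b = -0.1
Eliminate b (×(-60) and ×100, subtract): 5600·a = -8.00 → a = ∂h/∂x = -0.001429
Back-substitute: b = ∂h/∂y = +0.001786.
|∇h| = √(-0.001429² + 0.001786²) = 0.002287

0.00229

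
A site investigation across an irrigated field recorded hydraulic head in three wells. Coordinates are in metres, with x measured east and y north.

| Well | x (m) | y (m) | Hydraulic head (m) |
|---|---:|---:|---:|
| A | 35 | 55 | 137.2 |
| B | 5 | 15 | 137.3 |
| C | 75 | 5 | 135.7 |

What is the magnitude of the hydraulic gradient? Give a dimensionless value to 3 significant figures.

With h = a·x + b·y + c and A as origin, the differences give:
  (-30)·a + (-40)·b = +0.1
  40·a + (-50)·b = -1.5
Eliminate b (×(-50) and ×(-40), subtract): 3100·a = -65.00 → a = ∂h/∂x = -0.02097
Back-substitute: b = ∂h/∂y = +0.01323.
|∇h| = √(-0.02097² + 0.01323²) = 0.02479

0.0248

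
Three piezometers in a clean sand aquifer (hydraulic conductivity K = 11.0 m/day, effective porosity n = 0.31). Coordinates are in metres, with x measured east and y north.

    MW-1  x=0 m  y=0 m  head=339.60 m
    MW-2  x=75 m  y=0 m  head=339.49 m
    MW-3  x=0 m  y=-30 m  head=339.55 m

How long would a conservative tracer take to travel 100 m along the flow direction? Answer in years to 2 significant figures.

∂h/∂x = (339.49 − 339.60) / (75 − 0) = -0.001467
∂h/∂y = (339.55 − 339.60) / (-30 − 0) = +0.001667
|∇h| = √(-0.001467² + 0.001667²) = 0.002221
Seepage velocity v = K·i/n = 11.0 × 0.002221 / 0.31 = 0.07881 m/day.
t = 100 / 0.07881 = 1269 days = 3.47 years.

3.5 years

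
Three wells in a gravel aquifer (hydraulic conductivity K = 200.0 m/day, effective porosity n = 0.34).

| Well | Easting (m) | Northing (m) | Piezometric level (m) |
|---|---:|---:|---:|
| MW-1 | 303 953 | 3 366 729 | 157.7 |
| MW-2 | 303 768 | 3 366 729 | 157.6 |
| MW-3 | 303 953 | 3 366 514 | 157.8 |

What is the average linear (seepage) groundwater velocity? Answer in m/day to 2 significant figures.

∂h/∂x = (157.6 − 157.7) / (303768 − 303953) = +0.0005405
∂h/∂y = (157.8 − 157.7) / (3366514 − 3366729) = -0.0004651
|∇h| = √(0.0005405² + -0.0004651²) = 0.0007131
Seepage velocity v = K·i/n = 200.0 × 0.0007131 / 0.34 = 0.4195 m/day.

0.42 m/day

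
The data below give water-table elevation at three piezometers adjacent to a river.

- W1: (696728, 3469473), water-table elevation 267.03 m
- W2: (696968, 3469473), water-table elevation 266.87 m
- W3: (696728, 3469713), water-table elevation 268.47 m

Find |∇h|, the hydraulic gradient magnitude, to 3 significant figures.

∂h/∂x = (266.87 − 267.03) / (696968 − 696728) = -0.0006667
∂h/∂y = (268.47 − 267.03) / (3469713 − 3469473) = +0.006000
|∇h| = √(-0.0006667² + 0.006000²) = 0.006037

0.00604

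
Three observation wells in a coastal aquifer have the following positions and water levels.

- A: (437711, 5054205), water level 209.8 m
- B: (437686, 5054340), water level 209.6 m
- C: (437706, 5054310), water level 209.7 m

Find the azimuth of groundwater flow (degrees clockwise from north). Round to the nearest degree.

Differences from A: to B (Δx, Δy, Δh) = (-25, 135, -0.2); to C = (-5, 105, -0.1).
Determinant of the coordinate differences = (-25)·105 − (-5)·135 = -1950.
∂h/∂x = [(-0.2)·105 − (-0.1)·135] / -1950 = +0.003846
∂h/∂y = [(-25)·(-0.1) − (-5)·(-0.2)] / -1950 = -0.0007692
Flow direction (−∇h) has components (-0.003846 E, +0.0007692 N).
Azimuth = atan2(E, N) = atan2(-0.003846, +0.0007692) = 281.3° ≈ 281°.

281°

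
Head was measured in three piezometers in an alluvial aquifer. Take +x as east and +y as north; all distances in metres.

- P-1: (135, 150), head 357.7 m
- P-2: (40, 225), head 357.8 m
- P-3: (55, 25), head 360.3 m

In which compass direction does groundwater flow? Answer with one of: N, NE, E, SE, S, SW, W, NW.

With h = a·x + b·y + c and P-1 as origin, the differences give:
  (-95)·a + 75·b = +0.1
  (-80)·a + (-125)·b = +2.6
Eliminate b (×(-125) and ×75, subtract): 17875·a = -207.50 → a = ∂h/∂x = -0.01161
Back-substitute: b = ∂h/∂y = -0.01337.
Flow = −∇h = (+0.01161 east, +0.01337 north), which points northeast.

NE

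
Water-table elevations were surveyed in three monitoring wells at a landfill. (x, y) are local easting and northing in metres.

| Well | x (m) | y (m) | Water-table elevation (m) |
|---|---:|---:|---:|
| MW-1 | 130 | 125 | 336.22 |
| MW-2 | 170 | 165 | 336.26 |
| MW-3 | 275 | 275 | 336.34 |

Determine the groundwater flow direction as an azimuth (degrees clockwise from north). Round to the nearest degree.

310°

With h = a·x + b·y + c and MW-1 as origin, the differences give:
  40·a + 40·b = +0.04
  145·a + 150·b = +0.12
Eliminate b (×150 and ×40, subtract): 200·a = 1.200 → a = ∂h/∂x = +0.006000
Back-substitute: b = ∂h/∂y = -0.005000.
Flow direction (−∇h) has components (-0.006000 E, +0.005000 N).
Azimuth = atan2(E, N) = atan2(-0.006000, +0.005000) = 309.8° ≈ 310°.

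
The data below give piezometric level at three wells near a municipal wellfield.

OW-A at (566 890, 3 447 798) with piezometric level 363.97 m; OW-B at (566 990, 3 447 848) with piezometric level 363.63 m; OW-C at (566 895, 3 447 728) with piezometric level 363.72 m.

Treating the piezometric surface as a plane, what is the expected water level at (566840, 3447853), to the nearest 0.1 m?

364.4 m

Taking OW-A as reference: OW-B−OW-A = (100, 50, -0.34); OW-C−OW-A = (5, -70, -0.25).
Determinant of the coordinate differences = 100·(-70) − 5·50 = -7250.
∂h/∂x = [(-0.34)·(-70) − (-0.25)·50] / -7250 = -0.005007
∂h/∂y = [100·(-0.25) − 5·(-0.34)] / -7250 = +0.003214
h(566840, 3447853) = 363.97 + (-0.005007)·(-50) + (+0.003214)·(55) = 363.97 +0.250 +0.177 = 364.397 m.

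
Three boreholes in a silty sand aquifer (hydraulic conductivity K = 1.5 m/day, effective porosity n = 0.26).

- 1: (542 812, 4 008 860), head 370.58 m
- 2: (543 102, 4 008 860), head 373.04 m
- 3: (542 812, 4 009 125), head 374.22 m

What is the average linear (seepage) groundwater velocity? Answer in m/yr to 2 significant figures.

34 m/yr

∂h/∂x = (373.04 − 370.58) / (543102 − 542812) = +0.008483
∂h/∂y = (374.22 − 370.58) / (4009125 − 4008860) = +0.01374
|∇h| = √(0.008483² + 0.01374²) = 0.01615
Seepage velocity v = K·i/n = 1.5 × 0.01615 / 0.26 = 0.09317 m/day = 34.03 m/yr.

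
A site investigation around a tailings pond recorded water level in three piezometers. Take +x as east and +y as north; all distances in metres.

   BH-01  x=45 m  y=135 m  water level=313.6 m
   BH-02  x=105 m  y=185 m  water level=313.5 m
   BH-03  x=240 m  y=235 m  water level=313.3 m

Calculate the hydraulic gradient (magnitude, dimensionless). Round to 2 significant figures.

0.0014

With h = a·x + b·y + c and BH-01 as origin, the differences give:
  60·a + 50·b = -0.1
  195·a + 100·b = -0.3
Eliminate b (×100 and ×50, subtract): -3750·a = 5.00 → a = ∂h/∂x = -0.001333
Back-substitute: b = ∂h/∂y = -0.0004000.
|∇h| = √(-0.001333² + -0.0004000²) = 0.001392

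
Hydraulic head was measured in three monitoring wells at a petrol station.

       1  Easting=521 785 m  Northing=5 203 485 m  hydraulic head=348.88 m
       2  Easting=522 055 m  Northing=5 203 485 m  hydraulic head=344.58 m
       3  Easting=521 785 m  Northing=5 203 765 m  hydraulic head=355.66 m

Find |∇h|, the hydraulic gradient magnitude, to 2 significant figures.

0.029

∂h/∂x = (344.58 − 348.88) / (522055 − 521785) = -0.01593
∂h/∂y = (355.66 − 348.88) / (5203765 − 5203485) = +0.02421
|∇h| = √(-0.01593² + 0.02421²) = 0.02898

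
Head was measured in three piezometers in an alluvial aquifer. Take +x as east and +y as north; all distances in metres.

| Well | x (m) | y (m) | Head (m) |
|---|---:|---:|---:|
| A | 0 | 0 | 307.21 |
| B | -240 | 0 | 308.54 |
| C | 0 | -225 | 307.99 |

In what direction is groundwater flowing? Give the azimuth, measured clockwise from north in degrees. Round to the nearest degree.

∂h/∂x = (308.54 − 307.21) / (-240 − 0) = -0.005542
∂h/∂y = (307.99 − 307.21) / (-225 − 0) = -0.003467
Flow direction (−∇h) has components (+0.005542 E, +0.003467 N).
Azimuth = atan2(E, N) = atan2(+0.005542, +0.003467) = 58.0° ≈ 058°.

058°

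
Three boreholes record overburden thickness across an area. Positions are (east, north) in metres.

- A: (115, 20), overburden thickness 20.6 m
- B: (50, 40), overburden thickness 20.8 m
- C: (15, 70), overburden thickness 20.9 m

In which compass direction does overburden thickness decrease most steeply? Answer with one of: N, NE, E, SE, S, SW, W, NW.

Differences from A: to B (Δx, Δy, Δh) = (-65, 20, +0.2); to C = (-100, 50, +0.3).
Solve a·Δx + b·Δy = Δd: det = (-65)·50 − (-100)·20 = -1250.
∂d/∂x = [(+0.2)·50 − (+0.3)·20] / -1250 = -0.003200
∂d/∂y = [(-65)·(+0.3) − (-100)·(+0.2)] / -1250 = -0.0004000
Steepest decrease is along −∇f = (+0.003200 E, +0.0004000 N) → east.

E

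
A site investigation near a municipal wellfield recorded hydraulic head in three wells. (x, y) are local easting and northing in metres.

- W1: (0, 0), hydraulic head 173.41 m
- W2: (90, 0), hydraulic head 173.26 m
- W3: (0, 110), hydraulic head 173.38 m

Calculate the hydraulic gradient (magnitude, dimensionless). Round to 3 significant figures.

0.00169

∂h/∂x = (173.26 − 173.41) / (90 − 0) = -0.001667
∂h/∂y = (173.38 − 173.41) / (110 − 0) = -0.0002727
|∇h| = √(-0.001667² + -0.0002727²) = 0.001689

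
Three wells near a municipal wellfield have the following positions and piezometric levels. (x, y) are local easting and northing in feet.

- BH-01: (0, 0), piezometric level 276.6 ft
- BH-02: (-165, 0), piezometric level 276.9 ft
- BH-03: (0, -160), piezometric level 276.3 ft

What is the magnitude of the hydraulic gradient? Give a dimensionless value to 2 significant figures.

0.0026

∂h/∂x = (276.9 − 276.6) / (-165 − 0) = -0.001818
∂h/∂y = (276.3 − 276.6) / (-160 − 0) = +0.001875
|∇h| = √(-0.001818² + 0.001875²) = 0.002612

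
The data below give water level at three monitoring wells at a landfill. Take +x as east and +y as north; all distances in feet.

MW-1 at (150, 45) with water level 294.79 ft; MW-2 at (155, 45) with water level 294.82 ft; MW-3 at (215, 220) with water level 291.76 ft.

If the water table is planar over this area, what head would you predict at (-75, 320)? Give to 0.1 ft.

288.1 ft

Differences from MW-1: to MW-2 (Δx, Δy, Δh) = (5, 0, +0.03); to MW-3 = (65, 175, -3.03).
Determinant of the coordinate differences = 5·175 − 65·0 = 875.
∂h/∂x = [(+0.03)·175 − (-3.03)·0] / 875 = +0.006000
∂h/∂y = [5·(-3.03) − 65·(+0.03)] / 875 = -0.01954
h(-75, 320) = 294.79 + (+0.006000)·(-225) + (-0.01954)·(275) = 294.79 -1.350 -5.374 = 288.066 ft.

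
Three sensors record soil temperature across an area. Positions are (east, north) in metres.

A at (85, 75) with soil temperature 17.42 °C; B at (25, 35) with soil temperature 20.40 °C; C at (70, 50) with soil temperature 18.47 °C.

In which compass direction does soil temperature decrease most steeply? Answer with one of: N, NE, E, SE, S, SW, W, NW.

Taking A as reference: B−A = (-60, -40, +2.98); C−A = (-15, -25, +1.05).
Determinant of the coordinate differences = (-60)·(-25) − (-15)·(-40) = 900.
∂T/∂x = [(+2.98)·(-25) − (+1.05)·(-40)] / 900 = -0.03611
∂T/∂y = [(-60)·(+1.05) − (-15)·(+2.98)] / 900 = -0.02033
Steepest decrease is along −∇f = (+0.03611 E, +0.02033 N) → northeast.

NE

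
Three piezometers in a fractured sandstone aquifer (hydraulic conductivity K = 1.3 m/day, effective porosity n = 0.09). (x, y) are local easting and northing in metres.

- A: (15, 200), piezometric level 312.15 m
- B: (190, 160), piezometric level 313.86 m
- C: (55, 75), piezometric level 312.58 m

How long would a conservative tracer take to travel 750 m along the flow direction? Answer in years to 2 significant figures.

15 years

Taking A as reference: B−A = (175, -40, +1.71); C−A = (40, -125, +0.43).
Solve a·Δx + b·Δy = Δh: det = 175·(-125) − 40·(-40) = -20275.
∂h/∂x = [(+1.71)·(-125) − (+0.43)·(-40)] / -20275 = +0.009694
∂h/∂y = [175·(+0.43) − 40·(+1.71)] / -20275 = -0.0003379
|∇h| = √(0.009694² + -0.0003379²) = 0.0097
Seepage velocity v = K·i/n = 1.3 × 0.0097 / 0.09 = 0.1401 m/day.
t = 750 / 0.1401 = 5353 days = 14.7 years.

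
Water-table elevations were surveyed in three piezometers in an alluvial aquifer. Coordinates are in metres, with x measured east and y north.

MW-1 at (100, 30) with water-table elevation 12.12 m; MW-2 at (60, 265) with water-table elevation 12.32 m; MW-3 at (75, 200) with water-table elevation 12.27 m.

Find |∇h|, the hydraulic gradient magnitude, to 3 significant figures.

0.00173

Differences from MW-1: to MW-2 (Δx, Δy, Δh) = (-40, 235, +0.20); to MW-3 = (-25, 170, +0.15).
Solve a·Δx + b·Δy = Δh: det = (-40)·170 − (-25)·235 = -925.
∂h/∂x = [(+0.20)·170 − (+0.15)·235] / -925 = +0.001351
∂h/∂y = [(-40)·(+0.15) − (-25)·(+0.20)] / -925 = +0.001081
|∇h| = √(0.001351² + 0.001081²) = 0.00173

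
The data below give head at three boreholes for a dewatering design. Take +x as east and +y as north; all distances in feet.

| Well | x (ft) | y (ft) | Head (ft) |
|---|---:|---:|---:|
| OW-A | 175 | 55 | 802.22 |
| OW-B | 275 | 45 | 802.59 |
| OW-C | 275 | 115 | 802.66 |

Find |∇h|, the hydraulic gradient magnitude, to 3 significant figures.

0.00393

With h = a·x + b·y + c and OW-A as origin, the differences give:
  100·a + (-10)·b = +0.37
  100·a + 60·b = +0.44
Eliminate b (×60 and ×(-10), subtract): 7000·a = 26.600 → a = ∂h/∂x = +0.003800
Back-substitute: b = ∂h/∂y = +0.0010000.
|∇h| = √(0.003800² + 0.0010000²) = 0.003929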